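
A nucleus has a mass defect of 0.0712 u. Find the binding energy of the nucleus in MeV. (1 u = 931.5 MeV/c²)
B.E. = Δm × 931.5 = 66.32 MeV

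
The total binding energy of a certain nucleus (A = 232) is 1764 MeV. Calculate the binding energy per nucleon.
B.E./A = 1764/232 = 7.603 MeV/nucleon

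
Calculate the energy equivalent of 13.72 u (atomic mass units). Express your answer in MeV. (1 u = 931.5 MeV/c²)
E = mc² = 12780 MeV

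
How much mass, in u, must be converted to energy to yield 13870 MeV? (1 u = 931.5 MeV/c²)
m = E/c² = 14.89 u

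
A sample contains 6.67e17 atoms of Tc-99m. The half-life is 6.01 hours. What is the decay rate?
A = λN = 7.693e16 decays/hour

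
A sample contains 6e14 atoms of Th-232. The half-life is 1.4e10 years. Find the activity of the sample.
A = λN = 29710 decays/year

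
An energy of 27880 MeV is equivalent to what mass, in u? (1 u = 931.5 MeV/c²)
m = E/c² = 29.93 u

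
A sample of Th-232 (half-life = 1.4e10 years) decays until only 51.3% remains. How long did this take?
t = t½ × log₂(N₀/N) = 1.348e10 years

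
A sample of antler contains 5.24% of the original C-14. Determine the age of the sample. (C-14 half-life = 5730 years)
Age = t½ × log₂(1/ratio) = 24380 years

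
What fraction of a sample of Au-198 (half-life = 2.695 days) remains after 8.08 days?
N/N₀ = (1/2)^(t/t½) = 0.1252 = 12.5%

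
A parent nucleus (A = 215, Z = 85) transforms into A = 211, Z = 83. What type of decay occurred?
ΔA = -4, ΔZ = -2 ⇒ alpha decay (α)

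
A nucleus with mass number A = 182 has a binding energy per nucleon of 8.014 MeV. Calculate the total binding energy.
B.E. = 8.014 × 182 = 1459 MeV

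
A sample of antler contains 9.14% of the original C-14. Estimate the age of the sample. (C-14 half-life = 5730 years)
Age = t½ × log₂(1/ratio) = 19780 years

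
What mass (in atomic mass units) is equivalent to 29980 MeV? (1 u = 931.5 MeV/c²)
m = E/c² = 32.18 u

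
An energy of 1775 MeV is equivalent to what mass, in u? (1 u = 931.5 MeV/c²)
m = E/c² = 1.906 u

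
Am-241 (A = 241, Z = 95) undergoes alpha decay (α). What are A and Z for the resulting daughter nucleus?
Daughter: A = 237, Z = 93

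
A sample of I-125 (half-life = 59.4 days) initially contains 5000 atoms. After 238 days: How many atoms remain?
N = N₀(1/2)^(t/t½) = 311 atoms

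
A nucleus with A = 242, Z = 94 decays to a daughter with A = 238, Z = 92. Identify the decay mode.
ΔA = -4, ΔZ = -2 ⇒ alpha decay (α)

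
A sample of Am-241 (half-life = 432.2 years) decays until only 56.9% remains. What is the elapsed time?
t = t½ × log₂(N₀/N) = 351.6 years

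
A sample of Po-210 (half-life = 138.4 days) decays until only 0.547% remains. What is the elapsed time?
t = t½ × log₂(N₀/N) = 1040 days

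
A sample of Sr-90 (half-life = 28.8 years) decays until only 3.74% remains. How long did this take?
t = t½ × log₂(N₀/N) = 136.5 years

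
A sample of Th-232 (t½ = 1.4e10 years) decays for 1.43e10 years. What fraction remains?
N/N₀ = (1/2)^(t/t½) = 0.4926 = 49.3%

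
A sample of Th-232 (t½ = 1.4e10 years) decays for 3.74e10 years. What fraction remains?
N/N₀ = (1/2)^(t/t½) = 0.157 = 15.7%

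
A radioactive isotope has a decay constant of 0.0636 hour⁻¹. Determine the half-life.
t½ = ln(2)/λ = 10.9 hours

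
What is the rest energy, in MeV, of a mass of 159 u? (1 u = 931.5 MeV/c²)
E = mc² = 1.481e5 MeV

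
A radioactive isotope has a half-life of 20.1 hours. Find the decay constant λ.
λ = ln(2)/t½ = 0.03448 hour⁻¹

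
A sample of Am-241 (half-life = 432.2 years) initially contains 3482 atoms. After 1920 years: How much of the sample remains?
N = N₀(1/2)^(t/t½) = 160.2 atoms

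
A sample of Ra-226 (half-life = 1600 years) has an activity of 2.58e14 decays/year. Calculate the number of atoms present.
N = A/λ = 5.955e17 atoms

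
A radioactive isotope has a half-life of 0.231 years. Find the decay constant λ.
λ = ln(2)/t½ = 3.001 year⁻¹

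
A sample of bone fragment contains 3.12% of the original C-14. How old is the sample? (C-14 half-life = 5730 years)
Age = t½ × log₂(1/ratio) = 28660 years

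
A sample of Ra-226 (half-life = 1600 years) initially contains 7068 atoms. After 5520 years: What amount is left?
N = N₀(1/2)^(t/t½) = 646.8 atoms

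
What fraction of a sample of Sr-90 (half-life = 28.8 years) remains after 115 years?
N/N₀ = (1/2)^(t/t½) = 0.0628 = 6.28%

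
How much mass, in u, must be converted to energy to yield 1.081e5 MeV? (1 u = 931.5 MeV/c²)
m = E/c² = 116 u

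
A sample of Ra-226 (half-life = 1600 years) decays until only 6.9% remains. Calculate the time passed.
t = t½ × log₂(N₀/N) = 6172 years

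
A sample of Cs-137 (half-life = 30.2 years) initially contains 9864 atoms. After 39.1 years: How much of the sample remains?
N = N₀(1/2)^(t/t½) = 4021 atoms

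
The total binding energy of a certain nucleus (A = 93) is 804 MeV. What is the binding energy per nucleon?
B.E./A = 804/93 = 8.645 MeV/nucleon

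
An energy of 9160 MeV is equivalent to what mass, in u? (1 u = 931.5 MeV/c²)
m = E/c² = 9.834 u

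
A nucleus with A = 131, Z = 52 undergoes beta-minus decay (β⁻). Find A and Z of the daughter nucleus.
Daughter: A = 131, Z = 53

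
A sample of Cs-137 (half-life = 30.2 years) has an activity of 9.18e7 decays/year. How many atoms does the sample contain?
N = A/λ = 4e9 atoms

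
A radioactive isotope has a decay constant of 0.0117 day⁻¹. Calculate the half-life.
t½ = ln(2)/λ = 59.24 days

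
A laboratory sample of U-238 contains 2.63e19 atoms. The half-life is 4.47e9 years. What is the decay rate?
A = λN = 4.078e9 decays/year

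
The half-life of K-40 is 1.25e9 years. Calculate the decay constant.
λ = ln(2)/t½ = 5.545e-10 year⁻¹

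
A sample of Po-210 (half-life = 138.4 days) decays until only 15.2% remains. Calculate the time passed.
t = t½ × log₂(N₀/N) = 376.2 days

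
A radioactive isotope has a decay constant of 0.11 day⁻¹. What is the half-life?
t½ = ln(2)/λ = 6.301 days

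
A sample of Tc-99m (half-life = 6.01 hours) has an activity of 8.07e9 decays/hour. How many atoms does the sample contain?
N = A/λ = 6.997e10 atoms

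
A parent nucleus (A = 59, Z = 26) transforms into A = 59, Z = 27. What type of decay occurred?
ΔA = 0, ΔZ = +1 ⇒ beta-minus decay (β⁻)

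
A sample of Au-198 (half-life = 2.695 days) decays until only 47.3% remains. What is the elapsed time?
t = t½ × log₂(N₀/N) = 2.911 days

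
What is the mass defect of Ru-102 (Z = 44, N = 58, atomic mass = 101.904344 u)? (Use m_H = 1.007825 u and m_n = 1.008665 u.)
Δm = Z·m_H + N·m_n − M = 0.9425 u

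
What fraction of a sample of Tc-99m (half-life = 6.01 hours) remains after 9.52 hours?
N/N₀ = (1/2)^(t/t½) = 0.3335 = 33.4%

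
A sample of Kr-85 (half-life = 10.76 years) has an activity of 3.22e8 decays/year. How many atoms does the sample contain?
N = A/λ = 4.999e9 atoms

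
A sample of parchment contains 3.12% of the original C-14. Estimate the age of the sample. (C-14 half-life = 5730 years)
Age = t½ × log₂(1/ratio) = 28660 years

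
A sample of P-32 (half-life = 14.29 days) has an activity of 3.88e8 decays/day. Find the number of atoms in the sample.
N = A/λ = 7.999e9 atoms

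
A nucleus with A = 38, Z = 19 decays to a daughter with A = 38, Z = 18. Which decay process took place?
ΔA = 0, ΔZ = -1 ⇒ beta-plus decay (β⁺) or electron capture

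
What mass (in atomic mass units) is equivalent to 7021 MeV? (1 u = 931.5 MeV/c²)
m = E/c² = 7.537 u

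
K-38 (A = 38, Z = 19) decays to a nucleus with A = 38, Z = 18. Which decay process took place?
ΔA = 0, ΔZ = -1 ⇒ beta-plus decay (β⁺) or electron capture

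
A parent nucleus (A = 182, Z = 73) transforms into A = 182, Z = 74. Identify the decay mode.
ΔA = 0, ΔZ = +1 ⇒ beta-minus decay (β⁻)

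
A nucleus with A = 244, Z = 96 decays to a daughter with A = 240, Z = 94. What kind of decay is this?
ΔA = -4, ΔZ = -2 ⇒ alpha decay (α)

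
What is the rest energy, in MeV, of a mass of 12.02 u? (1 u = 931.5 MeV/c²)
E = mc² = 11200 MeV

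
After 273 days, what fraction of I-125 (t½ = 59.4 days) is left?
N/N₀ = (1/2)^(t/t½) = 0.04135 = 4.14%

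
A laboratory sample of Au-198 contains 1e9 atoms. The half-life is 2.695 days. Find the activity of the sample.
A = λN = 2.572e8 decays/day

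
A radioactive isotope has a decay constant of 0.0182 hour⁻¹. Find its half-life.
t½ = ln(2)/λ = 38.09 hours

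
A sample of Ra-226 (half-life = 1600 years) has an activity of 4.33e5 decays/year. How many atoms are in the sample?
N = A/λ = 9.995e8 atoms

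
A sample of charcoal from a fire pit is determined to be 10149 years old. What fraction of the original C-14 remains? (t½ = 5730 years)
N/N₀ = (1/2)^(t/t½) = 0.293 = 29.3%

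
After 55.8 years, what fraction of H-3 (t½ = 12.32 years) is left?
N/N₀ = (1/2)^(t/t½) = 0.04331 = 4.33%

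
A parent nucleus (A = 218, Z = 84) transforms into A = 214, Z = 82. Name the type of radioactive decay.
ΔA = -4, ΔZ = -2 ⇒ alpha decay (α)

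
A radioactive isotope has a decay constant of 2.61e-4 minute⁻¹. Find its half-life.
t½ = ln(2)/λ = 2656 minutes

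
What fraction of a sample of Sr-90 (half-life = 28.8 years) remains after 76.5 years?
N/N₀ = (1/2)^(t/t½) = 0.1586 = 15.9%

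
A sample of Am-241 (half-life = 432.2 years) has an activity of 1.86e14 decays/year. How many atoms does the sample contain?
N = A/λ = 1.16e17 atoms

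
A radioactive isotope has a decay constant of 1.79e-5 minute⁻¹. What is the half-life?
t½ = ln(2)/λ = 38720 minutes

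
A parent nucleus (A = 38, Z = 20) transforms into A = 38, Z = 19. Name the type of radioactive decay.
ΔA = 0, ΔZ = -1 ⇒ beta-plus decay (β⁺) or electron capture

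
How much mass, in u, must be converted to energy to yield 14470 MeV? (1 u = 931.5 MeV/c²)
m = E/c² = 15.53 u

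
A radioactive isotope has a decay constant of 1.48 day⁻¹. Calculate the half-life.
t½ = ln(2)/λ = 0.4683 days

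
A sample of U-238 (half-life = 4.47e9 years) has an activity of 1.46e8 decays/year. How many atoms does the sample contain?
N = A/λ = 9.415e17 atoms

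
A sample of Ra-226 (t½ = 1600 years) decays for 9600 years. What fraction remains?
N/N₀ = (1/2)^(t/t½) = 0.01562 = 1.56%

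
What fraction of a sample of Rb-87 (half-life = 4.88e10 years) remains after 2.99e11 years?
N/N₀ = (1/2)^(t/t½) = 0.01431 = 1.43%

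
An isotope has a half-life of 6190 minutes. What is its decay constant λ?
λ = ln(2)/t½ = 1.12e-4 minute⁻¹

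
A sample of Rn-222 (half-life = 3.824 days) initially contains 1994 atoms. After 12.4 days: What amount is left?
N = N₀(1/2)^(t/t½) = 210.7 atoms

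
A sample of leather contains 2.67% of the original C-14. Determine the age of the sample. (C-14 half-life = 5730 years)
Age = t½ × log₂(1/ratio) = 29950 years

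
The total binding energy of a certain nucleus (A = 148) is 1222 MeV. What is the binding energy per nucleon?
B.E./A = 1222/148 = 8.257 MeV/nucleon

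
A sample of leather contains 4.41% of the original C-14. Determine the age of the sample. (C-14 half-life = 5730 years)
Age = t½ × log₂(1/ratio) = 25800 years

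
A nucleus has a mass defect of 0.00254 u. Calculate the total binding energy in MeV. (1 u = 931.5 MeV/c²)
B.E. = Δm × 931.5 = 2.366 MeV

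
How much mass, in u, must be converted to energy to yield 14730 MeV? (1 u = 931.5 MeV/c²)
m = E/c² = 15.81 u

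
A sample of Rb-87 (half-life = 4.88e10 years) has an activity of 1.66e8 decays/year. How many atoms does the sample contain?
N = A/λ = 1.169e19 atoms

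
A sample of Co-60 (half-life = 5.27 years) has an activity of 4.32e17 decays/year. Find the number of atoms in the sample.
N = A/λ = 3.284e18 atoms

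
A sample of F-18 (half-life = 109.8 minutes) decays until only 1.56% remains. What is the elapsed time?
t = t½ × log₂(N₀/N) = 659.1 minutes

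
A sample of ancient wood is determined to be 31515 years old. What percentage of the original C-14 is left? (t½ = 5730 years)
N/N₀ = (1/2)^(t/t½) = 0.0221 = 2.21%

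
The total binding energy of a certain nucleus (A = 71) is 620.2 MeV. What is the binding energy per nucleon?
B.E./A = 620.2/71 = 8.735 MeV/nucleon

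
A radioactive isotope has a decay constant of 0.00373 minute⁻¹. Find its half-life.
t½ = ln(2)/λ = 185.8 minutes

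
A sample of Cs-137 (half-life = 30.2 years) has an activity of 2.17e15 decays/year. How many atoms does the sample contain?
N = A/λ = 9.455e16 atoms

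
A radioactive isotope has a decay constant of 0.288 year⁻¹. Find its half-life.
t½ = ln(2)/λ = 2.407 years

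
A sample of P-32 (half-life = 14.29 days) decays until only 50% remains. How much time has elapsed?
t = t½ × log₂(N₀/N) = 14.29 days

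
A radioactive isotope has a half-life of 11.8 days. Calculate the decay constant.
λ = ln(2)/t½ = 0.05874 day⁻¹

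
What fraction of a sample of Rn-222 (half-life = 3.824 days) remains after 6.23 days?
N/N₀ = (1/2)^(t/t½) = 0.3233 = 32.3%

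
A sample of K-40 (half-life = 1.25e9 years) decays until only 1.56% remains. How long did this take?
t = t½ × log₂(N₀/N) = 7.503e9 years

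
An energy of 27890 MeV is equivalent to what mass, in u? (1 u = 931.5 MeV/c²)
m = E/c² = 29.94 u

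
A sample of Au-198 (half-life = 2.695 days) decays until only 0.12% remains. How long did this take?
t = t½ × log₂(N₀/N) = 26.15 days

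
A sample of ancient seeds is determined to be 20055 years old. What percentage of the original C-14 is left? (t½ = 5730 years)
N/N₀ = (1/2)^(t/t½) = 0.08839 = 8.84%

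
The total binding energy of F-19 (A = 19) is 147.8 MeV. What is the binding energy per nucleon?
B.E./A = 147.8/19 = 7.779 MeV/nucleon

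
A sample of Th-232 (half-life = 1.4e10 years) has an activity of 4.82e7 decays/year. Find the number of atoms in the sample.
N = A/λ = 9.735e17 atoms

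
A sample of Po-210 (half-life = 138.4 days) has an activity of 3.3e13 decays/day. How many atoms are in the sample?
N = A/λ = 6.589e15 atoms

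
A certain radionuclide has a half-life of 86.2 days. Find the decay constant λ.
λ = ln(2)/t½ = 0.008041 day⁻¹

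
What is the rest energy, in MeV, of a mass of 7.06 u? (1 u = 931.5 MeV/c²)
E = mc² = 6576 MeV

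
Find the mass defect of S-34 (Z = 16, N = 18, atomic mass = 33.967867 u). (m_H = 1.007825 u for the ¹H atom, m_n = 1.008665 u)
Δm = Z·m_H + N·m_n − M = 0.3133 u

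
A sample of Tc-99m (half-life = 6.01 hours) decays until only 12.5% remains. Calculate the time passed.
t = t½ × log₂(N₀/N) = 18.03 hours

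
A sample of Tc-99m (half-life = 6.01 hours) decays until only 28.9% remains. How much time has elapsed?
t = t½ × log₂(N₀/N) = 10.76 hours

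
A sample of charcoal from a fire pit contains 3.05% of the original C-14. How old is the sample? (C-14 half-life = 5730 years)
Age = t½ × log₂(1/ratio) = 28850 years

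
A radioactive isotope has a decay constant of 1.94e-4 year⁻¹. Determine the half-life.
t½ = ln(2)/λ = 3573 years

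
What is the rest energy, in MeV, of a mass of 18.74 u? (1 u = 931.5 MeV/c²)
E = mc² = 17460 MeV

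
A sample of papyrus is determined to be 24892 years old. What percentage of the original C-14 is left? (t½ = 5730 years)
N/N₀ = (1/2)^(t/t½) = 0.04924 = 4.92%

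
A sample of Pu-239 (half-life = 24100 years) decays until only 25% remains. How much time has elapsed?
t = t½ × log₂(N₀/N) = 48200 years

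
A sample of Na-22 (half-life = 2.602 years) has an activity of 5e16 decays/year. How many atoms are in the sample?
N = A/λ = 1.877e17 atoms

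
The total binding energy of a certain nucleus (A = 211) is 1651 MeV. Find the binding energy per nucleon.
B.E./A = 1651/211 = 7.825 MeV/nucleon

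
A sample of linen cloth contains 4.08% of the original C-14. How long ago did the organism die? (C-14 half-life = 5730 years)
Age = t½ × log₂(1/ratio) = 26450 years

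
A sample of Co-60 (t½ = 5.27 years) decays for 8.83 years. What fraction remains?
N/N₀ = (1/2)^(t/t½) = 0.3131 = 31.3%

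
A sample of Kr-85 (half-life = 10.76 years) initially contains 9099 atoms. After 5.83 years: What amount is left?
N = N₀(1/2)^(t/t½) = 6250 atoms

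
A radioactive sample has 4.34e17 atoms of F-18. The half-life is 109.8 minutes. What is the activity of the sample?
A = λN = 2.74e15 decays/minute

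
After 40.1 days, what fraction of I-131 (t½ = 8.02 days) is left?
N/N₀ = (1/2)^(t/t½) = 0.03125 = 3.12%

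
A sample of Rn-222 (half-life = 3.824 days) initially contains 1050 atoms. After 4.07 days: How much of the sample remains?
N = N₀(1/2)^(t/t½) = 502.1 atoms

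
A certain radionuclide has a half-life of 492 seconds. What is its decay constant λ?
λ = ln(2)/t½ = 0.001409 second⁻¹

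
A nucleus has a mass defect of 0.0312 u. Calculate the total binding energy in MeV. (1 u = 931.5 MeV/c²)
B.E. = Δm × 931.5 = 29.06 MeV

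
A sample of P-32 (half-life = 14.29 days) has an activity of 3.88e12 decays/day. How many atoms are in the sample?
N = A/λ = 7.999e13 atoms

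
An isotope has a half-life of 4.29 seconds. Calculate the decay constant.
λ = ln(2)/t½ = 0.1616 second⁻¹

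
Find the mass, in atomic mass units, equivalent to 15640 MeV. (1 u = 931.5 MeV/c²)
m = E/c² = 16.79 u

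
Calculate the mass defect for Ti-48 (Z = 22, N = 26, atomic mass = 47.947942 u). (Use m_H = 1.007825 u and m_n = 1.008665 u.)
Δm = Z·m_H + N·m_n − M = 0.4495 u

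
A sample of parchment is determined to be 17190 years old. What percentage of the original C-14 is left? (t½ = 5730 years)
N/N₀ = (1/2)^(t/t½) = 0.125 = 12.5%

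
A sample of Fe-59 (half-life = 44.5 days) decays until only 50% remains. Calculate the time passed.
t = t½ × log₂(N₀/N) = 44.5 days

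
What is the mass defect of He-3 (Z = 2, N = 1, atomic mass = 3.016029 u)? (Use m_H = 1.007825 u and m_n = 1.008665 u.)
Δm = Z·m_H + N·m_n − M = 0.008286 u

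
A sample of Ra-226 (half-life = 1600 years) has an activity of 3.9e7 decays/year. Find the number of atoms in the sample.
N = A/λ = 9.002e10 atoms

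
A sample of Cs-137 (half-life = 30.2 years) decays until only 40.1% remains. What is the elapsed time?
t = t½ × log₂(N₀/N) = 39.81 years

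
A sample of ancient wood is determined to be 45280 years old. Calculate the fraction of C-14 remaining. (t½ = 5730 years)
N/N₀ = (1/2)^(t/t½) = 0.00418 = 0.418%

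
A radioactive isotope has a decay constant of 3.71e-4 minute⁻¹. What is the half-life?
t½ = ln(2)/λ = 1868 minutes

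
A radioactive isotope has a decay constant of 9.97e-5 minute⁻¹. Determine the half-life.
t½ = ln(2)/λ = 6952 minutes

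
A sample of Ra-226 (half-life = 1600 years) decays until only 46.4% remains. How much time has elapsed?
t = t½ × log₂(N₀/N) = 1772 years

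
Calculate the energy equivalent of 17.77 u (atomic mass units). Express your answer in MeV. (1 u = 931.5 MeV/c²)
E = mc² = 16550 MeV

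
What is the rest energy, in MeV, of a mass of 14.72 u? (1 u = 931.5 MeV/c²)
E = mc² = 13710 MeV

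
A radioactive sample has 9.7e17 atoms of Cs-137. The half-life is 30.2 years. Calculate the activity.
A = λN = 2.226e16 decays/year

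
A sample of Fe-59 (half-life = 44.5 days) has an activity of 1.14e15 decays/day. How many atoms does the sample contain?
N = A/λ = 7.319e16 atoms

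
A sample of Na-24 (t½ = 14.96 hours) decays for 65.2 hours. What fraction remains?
N/N₀ = (1/2)^(t/t½) = 0.04876 = 4.88%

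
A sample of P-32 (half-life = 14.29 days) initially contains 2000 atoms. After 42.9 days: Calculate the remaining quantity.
N = N₀(1/2)^(t/t½) = 249.6 atoms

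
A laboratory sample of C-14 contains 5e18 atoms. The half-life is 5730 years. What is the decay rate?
A = λN = 6.048e14 decays/year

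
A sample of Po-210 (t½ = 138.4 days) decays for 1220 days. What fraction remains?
N/N₀ = (1/2)^(t/t½) = 0.00222 = 0.222%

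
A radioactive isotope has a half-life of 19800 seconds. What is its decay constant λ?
λ = ln(2)/t½ = 3.501e-5 second⁻¹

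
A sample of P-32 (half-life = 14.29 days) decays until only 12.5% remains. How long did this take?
t = t½ × log₂(N₀/N) = 42.87 days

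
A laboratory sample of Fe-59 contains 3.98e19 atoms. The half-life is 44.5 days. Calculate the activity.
A = λN = 6.199e17 decays/day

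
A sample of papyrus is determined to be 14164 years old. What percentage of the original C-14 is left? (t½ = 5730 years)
N/N₀ = (1/2)^(t/t½) = 0.1803 = 18%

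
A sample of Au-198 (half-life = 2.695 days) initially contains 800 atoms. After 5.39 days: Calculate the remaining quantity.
N = N₀(1/2)^(t/t½) = 200 atoms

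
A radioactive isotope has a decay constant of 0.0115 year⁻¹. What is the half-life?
t½ = ln(2)/λ = 60.27 years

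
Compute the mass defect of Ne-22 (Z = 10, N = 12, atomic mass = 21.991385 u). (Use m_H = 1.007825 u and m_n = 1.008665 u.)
Δm = Z·m_H + N·m_n − M = 0.1908 u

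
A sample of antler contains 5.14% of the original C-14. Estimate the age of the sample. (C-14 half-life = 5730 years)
Age = t½ × log₂(1/ratio) = 24540 years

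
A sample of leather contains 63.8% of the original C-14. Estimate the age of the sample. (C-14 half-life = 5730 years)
Age = t½ × log₂(1/ratio) = 3715 years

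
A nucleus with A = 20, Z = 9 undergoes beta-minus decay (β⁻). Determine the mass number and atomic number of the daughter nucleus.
Daughter: A = 20, Z = 10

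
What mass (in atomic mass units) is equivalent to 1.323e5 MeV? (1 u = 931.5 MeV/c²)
m = E/c² = 142 u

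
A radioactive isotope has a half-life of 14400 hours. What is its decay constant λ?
λ = ln(2)/t½ = 4.814e-5 hour⁻¹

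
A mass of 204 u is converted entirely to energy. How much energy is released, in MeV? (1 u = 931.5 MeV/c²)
E = mc² = 1.9e5 MeV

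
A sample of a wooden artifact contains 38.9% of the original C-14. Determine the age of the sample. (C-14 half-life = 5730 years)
Age = t½ × log₂(1/ratio) = 7805 years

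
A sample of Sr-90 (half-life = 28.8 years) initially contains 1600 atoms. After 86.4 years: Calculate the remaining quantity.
N = N₀(1/2)^(t/t½) = 200 atoms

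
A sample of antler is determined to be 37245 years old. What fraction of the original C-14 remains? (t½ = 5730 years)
N/N₀ = (1/2)^(t/t½) = 0.01105 = 1.1%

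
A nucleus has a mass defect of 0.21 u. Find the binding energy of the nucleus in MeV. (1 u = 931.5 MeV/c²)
B.E. = Δm × 931.5 = 195.6 MeV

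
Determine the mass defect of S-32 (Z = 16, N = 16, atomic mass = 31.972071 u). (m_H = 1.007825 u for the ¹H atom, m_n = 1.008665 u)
Δm = Z·m_H + N·m_n − M = 0.2918 u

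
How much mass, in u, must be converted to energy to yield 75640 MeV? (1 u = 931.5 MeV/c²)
m = E/c² = 81.2 u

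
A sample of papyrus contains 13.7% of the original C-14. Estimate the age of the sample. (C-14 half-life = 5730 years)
Age = t½ × log₂(1/ratio) = 16430 years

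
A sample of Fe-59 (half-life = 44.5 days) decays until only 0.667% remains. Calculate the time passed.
t = t½ × log₂(N₀/N) = 321.7 days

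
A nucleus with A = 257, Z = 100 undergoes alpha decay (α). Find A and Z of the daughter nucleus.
Daughter: A = 253, Z = 98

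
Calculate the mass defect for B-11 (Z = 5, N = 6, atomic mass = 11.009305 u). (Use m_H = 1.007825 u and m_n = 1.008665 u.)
Δm = Z·m_H + N·m_n − M = 0.08181 u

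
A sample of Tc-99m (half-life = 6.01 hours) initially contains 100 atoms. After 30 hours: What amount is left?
N = N₀(1/2)^(t/t½) = 3.143 atoms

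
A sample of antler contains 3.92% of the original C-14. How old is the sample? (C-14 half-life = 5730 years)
Age = t½ × log₂(1/ratio) = 26780 years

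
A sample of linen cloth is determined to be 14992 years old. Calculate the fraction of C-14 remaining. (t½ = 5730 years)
N/N₀ = (1/2)^(t/t½) = 0.1631 = 16.3%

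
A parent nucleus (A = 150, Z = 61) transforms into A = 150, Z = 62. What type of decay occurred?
ΔA = 0, ΔZ = +1 ⇒ beta-minus decay (β⁻)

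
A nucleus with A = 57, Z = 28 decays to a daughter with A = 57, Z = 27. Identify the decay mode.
ΔA = 0, ΔZ = -1 ⇒ beta-plus decay (β⁺) or electron capture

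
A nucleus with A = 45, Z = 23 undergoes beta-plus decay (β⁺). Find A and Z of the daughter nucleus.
Daughter: A = 45, Z = 22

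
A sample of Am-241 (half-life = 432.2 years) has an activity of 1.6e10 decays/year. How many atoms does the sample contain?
N = A/λ = 9.977e12 atoms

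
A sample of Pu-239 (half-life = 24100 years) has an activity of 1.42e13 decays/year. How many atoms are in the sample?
N = A/λ = 4.937e17 atoms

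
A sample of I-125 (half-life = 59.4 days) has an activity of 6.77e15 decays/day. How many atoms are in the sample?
N = A/λ = 5.802e17 atoms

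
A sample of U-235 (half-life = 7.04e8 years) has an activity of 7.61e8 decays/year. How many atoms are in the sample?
N = A/λ = 7.729e17 atoms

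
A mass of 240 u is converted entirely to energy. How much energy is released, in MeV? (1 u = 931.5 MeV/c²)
E = mc² = 2.236e5 MeV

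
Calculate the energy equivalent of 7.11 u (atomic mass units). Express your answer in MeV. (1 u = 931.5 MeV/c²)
E = mc² = 6623 MeV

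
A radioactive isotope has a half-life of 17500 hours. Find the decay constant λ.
λ = ln(2)/t½ = 3.961e-5 hour⁻¹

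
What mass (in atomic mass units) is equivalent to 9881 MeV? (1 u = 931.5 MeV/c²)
m = E/c² = 10.61 u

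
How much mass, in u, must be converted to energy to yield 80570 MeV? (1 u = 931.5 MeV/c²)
m = E/c² = 86.49 u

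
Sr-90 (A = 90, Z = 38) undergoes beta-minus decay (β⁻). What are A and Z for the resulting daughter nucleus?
Daughter: A = 90, Z = 39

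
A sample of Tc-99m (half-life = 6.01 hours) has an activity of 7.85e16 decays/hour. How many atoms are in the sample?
N = A/λ = 6.806e17 atoms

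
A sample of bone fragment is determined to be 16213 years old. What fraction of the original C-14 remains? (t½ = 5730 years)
N/N₀ = (1/2)^(t/t½) = 0.1407 = 14.1%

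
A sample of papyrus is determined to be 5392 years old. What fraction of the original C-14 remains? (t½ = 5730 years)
N/N₀ = (1/2)^(t/t½) = 0.5209 = 52.1%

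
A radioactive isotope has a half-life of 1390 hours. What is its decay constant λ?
λ = ln(2)/t½ = 4.987e-4 hour⁻¹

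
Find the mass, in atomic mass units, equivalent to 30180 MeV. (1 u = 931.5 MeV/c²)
m = E/c² = 32.4 u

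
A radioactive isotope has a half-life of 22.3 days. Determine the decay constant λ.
λ = ln(2)/t½ = 0.03108 day⁻¹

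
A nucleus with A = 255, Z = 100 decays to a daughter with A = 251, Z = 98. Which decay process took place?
ΔA = -4, ΔZ = -2 ⇒ alpha decay (α)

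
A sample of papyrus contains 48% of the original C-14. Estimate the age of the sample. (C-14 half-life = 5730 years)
Age = t½ × log₂(1/ratio) = 6067 years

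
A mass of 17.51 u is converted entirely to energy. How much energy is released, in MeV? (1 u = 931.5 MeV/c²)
E = mc² = 16310 MeV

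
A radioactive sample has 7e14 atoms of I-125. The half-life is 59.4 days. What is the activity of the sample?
A = λN = 8.168e12 decays/day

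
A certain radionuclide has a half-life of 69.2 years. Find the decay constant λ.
λ = ln(2)/t½ = 0.01002 year⁻¹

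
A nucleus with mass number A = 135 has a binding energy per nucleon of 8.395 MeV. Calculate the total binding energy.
B.E. = 8.395 × 135 = 1133 MeV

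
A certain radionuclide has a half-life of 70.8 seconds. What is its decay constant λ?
λ = ln(2)/t½ = 0.00979 second⁻¹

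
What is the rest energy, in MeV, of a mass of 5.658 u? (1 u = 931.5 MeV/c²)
E = mc² = 5270 MeV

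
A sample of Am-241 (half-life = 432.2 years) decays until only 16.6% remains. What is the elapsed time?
t = t½ × log₂(N₀/N) = 1120 years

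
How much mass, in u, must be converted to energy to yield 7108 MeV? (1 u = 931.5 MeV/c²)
m = E/c² = 7.631 u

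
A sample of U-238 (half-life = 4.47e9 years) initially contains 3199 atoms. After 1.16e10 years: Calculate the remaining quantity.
N = N₀(1/2)^(t/t½) = 529.4 atoms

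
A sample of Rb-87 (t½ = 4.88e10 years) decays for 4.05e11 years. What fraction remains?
N/N₀ = (1/2)^(t/t½) = 0.003175 = 0.317%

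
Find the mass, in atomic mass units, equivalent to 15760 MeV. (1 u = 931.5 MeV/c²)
m = E/c² = 16.92 u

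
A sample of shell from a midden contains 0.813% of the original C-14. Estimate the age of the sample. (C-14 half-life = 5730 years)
Age = t½ × log₂(1/ratio) = 39780 years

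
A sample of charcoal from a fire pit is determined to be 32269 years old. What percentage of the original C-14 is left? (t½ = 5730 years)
N/N₀ = (1/2)^(t/t½) = 0.02017 = 2.02%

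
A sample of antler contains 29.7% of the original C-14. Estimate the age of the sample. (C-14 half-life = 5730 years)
Age = t½ × log₂(1/ratio) = 10040 years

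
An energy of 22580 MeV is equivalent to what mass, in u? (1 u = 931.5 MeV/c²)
m = E/c² = 24.24 u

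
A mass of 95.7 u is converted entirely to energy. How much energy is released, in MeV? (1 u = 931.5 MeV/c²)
E = mc² = 89140 MeV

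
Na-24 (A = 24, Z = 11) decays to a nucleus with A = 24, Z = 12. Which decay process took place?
ΔA = 0, ΔZ = +1 ⇒ beta-minus decay (β⁻)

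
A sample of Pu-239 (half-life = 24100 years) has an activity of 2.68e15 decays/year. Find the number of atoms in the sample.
N = A/λ = 9.318e19 atoms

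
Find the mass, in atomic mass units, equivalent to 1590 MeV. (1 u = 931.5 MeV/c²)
m = E/c² = 1.707 u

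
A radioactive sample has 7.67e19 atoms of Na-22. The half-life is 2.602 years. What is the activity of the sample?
A = λN = 2.043e19 decays/year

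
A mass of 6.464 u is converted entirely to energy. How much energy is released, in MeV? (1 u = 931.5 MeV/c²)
E = mc² = 6021 MeV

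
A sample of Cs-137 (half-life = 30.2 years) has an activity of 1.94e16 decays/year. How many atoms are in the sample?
N = A/λ = 8.452e17 atoms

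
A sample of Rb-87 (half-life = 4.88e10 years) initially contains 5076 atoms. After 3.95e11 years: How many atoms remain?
N = N₀(1/2)^(t/t½) = 18.57 atoms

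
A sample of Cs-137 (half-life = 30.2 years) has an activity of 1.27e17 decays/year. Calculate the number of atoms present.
N = A/λ = 5.533e18 atoms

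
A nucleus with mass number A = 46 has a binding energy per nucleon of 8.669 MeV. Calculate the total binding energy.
B.E. = 8.669 × 46 = 398.8 MeV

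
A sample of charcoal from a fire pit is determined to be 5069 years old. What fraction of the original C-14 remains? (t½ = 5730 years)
N/N₀ = (1/2)^(t/t½) = 0.5416 = 54.2%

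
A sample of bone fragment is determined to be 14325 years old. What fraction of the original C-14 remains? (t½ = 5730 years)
N/N₀ = (1/2)^(t/t½) = 0.1768 = 17.7%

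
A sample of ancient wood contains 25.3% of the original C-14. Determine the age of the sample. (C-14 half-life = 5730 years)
Age = t½ × log₂(1/ratio) = 11360 years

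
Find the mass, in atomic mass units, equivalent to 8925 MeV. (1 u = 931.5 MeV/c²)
m = E/c² = 9.581 u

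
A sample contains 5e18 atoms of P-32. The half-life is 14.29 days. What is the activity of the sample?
A = λN = 2.425e17 decays/day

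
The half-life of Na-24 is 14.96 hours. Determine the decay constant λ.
λ = ln(2)/t½ = 0.04633 hour⁻¹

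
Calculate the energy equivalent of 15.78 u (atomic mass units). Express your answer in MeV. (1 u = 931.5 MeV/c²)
E = mc² = 14700 MeV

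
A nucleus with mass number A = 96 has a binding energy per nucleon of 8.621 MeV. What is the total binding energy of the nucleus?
B.E. = 8.621 × 96 = 827.6 MeV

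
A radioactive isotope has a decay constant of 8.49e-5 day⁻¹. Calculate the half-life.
t½ = ln(2)/λ = 8164 days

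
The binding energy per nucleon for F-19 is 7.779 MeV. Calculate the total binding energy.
B.E. = 7.779 × 19 = 147.8 MeV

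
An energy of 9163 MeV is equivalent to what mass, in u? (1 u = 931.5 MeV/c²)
m = E/c² = 9.837 u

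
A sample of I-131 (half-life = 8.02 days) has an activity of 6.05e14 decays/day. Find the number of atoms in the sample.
N = A/λ = 7e15 atoms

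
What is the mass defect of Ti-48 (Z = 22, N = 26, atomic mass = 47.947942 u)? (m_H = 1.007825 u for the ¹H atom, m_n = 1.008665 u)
Δm = Z·m_H + N·m_n − M = 0.4495 u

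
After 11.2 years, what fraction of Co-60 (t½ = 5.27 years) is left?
N/N₀ = (1/2)^(t/t½) = 0.2292 = 22.9%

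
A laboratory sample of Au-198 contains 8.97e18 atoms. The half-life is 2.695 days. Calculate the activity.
A = λN = 2.307e18 decays/day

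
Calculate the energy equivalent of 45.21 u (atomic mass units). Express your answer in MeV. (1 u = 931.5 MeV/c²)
E = mc² = 42110 MeV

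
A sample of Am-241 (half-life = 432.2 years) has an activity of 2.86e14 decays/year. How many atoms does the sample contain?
N = A/λ = 1.783e17 atoms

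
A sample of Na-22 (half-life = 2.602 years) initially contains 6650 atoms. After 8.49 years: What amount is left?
N = N₀(1/2)^(t/t½) = 692.8 atoms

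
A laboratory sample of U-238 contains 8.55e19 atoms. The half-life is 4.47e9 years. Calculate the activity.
A = λN = 1.326e10 decays/year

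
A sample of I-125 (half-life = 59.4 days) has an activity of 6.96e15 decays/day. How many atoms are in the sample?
N = A/λ = 5.964e17 atoms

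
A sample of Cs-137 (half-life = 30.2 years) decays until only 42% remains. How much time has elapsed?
t = t½ × log₂(N₀/N) = 37.8 years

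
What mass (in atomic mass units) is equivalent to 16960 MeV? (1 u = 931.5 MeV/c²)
m = E/c² = 18.21 u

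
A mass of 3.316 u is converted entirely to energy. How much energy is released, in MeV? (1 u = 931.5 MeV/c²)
E = mc² = 3089 MeV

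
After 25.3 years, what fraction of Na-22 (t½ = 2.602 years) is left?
N/N₀ = (1/2)^(t/t½) = 0.001183 = 0.118%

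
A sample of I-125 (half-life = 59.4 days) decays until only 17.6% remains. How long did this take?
t = t½ × log₂(N₀/N) = 148.9 days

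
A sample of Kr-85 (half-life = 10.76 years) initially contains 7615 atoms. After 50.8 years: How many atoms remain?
N = N₀(1/2)^(t/t½) = 288.7 atoms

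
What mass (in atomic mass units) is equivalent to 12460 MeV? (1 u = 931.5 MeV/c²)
m = E/c² = 13.38 u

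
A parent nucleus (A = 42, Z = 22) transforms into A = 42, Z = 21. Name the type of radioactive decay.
ΔA = 0, ΔZ = -1 ⇒ beta-plus decay (β⁺) or electron capture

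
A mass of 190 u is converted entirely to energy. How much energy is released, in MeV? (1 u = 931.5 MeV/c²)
E = mc² = 1.77e5 MeV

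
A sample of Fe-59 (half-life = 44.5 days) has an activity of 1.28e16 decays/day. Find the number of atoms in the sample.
N = A/λ = 8.218e17 atoms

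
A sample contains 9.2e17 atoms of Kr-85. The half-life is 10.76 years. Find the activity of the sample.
A = λN = 5.927e16 decays/year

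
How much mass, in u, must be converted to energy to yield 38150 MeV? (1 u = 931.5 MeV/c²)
m = E/c² = 40.96 u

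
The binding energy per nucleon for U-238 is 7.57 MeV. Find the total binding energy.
B.E. = 7.57 × 238 = 1802 MeV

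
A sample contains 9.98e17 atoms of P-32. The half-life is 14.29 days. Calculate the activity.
A = λN = 4.841e16 decays/day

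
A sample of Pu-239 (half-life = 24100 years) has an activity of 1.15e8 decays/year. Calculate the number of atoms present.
N = A/λ = 3.998e12 atoms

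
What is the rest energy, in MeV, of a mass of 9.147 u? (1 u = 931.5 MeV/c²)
E = mc² = 8520 MeV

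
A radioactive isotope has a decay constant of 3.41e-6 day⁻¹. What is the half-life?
t½ = ln(2)/λ = 2.033e5 days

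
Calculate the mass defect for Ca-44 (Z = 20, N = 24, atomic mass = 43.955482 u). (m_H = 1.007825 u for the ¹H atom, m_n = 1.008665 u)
Δm = Z·m_H + N·m_n − M = 0.409 u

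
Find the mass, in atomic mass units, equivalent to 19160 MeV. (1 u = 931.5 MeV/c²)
m = E/c² = 20.57 u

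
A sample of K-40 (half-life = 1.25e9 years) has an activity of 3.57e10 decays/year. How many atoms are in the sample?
N = A/λ = 6.438e19 atoms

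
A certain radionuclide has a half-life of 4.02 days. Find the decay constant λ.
λ = ln(2)/t½ = 0.1724 day⁻¹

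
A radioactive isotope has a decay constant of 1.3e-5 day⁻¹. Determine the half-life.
t½ = ln(2)/λ = 53320 days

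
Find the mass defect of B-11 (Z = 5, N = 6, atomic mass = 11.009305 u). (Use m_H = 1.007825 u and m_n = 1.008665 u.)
Δm = Z·m_H + N·m_n − M = 0.08181 u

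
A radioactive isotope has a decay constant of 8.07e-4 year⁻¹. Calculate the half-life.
t½ = ln(2)/λ = 858.9 years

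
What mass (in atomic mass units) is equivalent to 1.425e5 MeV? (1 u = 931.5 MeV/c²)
m = E/c² = 153 u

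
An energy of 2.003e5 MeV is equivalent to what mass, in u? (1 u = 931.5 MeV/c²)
m = E/c² = 215 u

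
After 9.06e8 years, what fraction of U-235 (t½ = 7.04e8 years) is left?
N/N₀ = (1/2)^(t/t½) = 0.4098 = 41%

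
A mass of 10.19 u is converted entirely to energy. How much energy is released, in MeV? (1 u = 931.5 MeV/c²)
E = mc² = 9492 MeV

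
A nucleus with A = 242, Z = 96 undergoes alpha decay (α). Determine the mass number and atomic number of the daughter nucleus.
Daughter: A = 238, Z = 94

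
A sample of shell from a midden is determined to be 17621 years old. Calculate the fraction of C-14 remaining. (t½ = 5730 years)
N/N₀ = (1/2)^(t/t½) = 0.1186 = 11.9%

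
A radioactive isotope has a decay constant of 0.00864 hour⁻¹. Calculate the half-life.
t½ = ln(2)/λ = 80.23 hours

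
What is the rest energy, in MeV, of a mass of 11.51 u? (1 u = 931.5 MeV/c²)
E = mc² = 10720 MeV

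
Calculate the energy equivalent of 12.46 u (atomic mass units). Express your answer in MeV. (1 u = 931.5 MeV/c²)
E = mc² = 11610 MeV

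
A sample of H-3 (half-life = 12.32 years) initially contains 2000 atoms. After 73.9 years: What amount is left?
N = N₀(1/2)^(t/t½) = 31.29 atoms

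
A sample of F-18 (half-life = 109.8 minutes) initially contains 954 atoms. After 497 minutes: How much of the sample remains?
N = N₀(1/2)^(t/t½) = 41.4 atoms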